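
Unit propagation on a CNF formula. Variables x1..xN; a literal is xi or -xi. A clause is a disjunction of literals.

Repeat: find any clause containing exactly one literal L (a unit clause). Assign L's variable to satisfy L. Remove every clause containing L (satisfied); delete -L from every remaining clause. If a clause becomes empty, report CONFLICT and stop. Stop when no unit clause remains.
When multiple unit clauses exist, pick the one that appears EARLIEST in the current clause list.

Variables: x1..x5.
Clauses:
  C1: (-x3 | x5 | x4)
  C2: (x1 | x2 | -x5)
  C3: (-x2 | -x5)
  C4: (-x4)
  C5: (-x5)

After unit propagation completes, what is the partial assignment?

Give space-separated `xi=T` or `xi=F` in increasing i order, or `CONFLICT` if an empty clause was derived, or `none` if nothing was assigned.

unit clause [-4] forces x4=F; simplify:
  drop 4 from [-3, 5, 4] -> [-3, 5]
  satisfied 1 clause(s); 4 remain; assigned so far: [4]
unit clause [-5] forces x5=F; simplify:
  drop 5 from [-3, 5] -> [-3]
  satisfied 3 clause(s); 1 remain; assigned so far: [4, 5]
unit clause [-3] forces x3=F; simplify:
  satisfied 1 clause(s); 0 remain; assigned so far: [3, 4, 5]

Answer: x3=F x4=F x5=F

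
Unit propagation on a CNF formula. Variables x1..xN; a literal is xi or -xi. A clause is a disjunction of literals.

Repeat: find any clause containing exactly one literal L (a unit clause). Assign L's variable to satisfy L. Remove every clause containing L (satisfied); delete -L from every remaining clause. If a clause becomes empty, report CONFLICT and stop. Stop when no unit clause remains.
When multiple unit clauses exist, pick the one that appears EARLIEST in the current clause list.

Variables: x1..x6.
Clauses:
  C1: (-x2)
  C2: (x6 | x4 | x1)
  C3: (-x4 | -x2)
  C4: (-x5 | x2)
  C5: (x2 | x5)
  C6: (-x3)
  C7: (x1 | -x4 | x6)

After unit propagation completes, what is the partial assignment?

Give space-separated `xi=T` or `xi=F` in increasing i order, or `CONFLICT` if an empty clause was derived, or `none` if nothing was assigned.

Answer: CONFLICT

Derivation:
unit clause [-2] forces x2=F; simplify:
  drop 2 from [-5, 2] -> [-5]
  drop 2 from [2, 5] -> [5]
  satisfied 2 clause(s); 5 remain; assigned so far: [2]
unit clause [-5] forces x5=F; simplify:
  drop 5 from [5] -> [] (empty!)
  satisfied 1 clause(s); 4 remain; assigned so far: [2, 5]
CONFLICT (empty clause)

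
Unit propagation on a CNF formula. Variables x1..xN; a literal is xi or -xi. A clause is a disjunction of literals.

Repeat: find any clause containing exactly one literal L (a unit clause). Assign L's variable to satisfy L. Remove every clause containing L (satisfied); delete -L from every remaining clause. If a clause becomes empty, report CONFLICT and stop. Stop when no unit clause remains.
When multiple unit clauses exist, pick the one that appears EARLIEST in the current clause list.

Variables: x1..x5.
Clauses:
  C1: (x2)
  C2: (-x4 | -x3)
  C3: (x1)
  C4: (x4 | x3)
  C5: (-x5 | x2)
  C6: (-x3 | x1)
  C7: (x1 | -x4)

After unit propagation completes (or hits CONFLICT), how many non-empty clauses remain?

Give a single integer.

Answer: 2

Derivation:
unit clause [2] forces x2=T; simplify:
  satisfied 2 clause(s); 5 remain; assigned so far: [2]
unit clause [1] forces x1=T; simplify:
  satisfied 3 clause(s); 2 remain; assigned so far: [1, 2]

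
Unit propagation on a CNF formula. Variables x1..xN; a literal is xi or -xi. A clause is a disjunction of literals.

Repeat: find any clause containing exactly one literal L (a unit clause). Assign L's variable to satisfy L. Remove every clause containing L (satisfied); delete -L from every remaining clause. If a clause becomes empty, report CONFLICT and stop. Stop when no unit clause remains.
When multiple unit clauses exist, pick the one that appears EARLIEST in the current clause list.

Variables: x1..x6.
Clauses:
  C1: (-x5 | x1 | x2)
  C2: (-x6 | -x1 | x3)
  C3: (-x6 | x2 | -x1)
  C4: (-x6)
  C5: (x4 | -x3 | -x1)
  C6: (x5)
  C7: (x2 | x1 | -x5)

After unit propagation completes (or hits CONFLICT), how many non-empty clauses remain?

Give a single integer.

Answer: 3

Derivation:
unit clause [-6] forces x6=F; simplify:
  satisfied 3 clause(s); 4 remain; assigned so far: [6]
unit clause [5] forces x5=T; simplify:
  drop -5 from [-5, 1, 2] -> [1, 2]
  drop -5 from [2, 1, -5] -> [2, 1]
  satisfied 1 clause(s); 3 remain; assigned so far: [5, 6]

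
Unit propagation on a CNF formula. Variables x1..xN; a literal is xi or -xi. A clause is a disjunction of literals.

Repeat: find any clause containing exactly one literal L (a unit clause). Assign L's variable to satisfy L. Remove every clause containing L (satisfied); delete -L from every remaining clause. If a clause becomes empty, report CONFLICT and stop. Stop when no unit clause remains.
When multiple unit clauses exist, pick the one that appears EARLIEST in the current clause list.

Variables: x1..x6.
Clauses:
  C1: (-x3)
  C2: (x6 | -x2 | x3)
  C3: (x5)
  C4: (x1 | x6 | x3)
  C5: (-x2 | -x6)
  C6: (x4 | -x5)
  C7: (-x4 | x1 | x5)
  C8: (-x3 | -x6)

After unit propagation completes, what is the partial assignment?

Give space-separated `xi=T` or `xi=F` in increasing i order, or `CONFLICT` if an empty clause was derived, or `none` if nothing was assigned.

Answer: x3=F x4=T x5=T

Derivation:
unit clause [-3] forces x3=F; simplify:
  drop 3 from [6, -2, 3] -> [6, -2]
  drop 3 from [1, 6, 3] -> [1, 6]
  satisfied 2 clause(s); 6 remain; assigned so far: [3]
unit clause [5] forces x5=T; simplify:
  drop -5 from [4, -5] -> [4]
  satisfied 2 clause(s); 4 remain; assigned so far: [3, 5]
unit clause [4] forces x4=T; simplify:
  satisfied 1 clause(s); 3 remain; assigned so far: [3, 4, 5]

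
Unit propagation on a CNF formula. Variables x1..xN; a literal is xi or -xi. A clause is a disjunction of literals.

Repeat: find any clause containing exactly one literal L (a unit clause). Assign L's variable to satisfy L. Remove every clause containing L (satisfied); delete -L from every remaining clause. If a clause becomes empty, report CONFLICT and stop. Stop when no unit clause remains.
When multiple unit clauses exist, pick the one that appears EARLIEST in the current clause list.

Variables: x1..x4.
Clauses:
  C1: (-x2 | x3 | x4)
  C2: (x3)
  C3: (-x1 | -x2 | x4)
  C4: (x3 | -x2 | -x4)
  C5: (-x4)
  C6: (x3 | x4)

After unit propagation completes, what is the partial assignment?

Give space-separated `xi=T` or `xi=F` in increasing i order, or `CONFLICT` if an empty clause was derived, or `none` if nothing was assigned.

Answer: x3=T x4=F

Derivation:
unit clause [3] forces x3=T; simplify:
  satisfied 4 clause(s); 2 remain; assigned so far: [3]
unit clause [-4] forces x4=F; simplify:
  drop 4 from [-1, -2, 4] -> [-1, -2]
  satisfied 1 clause(s); 1 remain; assigned so far: [3, 4]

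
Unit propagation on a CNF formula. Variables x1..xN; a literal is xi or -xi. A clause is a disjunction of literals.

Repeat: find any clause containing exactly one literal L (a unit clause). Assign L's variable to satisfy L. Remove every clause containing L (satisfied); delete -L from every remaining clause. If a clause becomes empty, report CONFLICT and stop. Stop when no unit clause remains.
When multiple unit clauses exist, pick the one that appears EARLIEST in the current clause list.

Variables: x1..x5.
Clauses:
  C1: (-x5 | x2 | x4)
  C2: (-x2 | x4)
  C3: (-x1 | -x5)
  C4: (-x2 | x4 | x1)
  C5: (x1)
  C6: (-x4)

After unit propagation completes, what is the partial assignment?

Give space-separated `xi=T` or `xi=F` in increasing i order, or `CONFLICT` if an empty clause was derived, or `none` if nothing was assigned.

unit clause [1] forces x1=T; simplify:
  drop -1 from [-1, -5] -> [-5]
  satisfied 2 clause(s); 4 remain; assigned so far: [1]
unit clause [-5] forces x5=F; simplify:
  satisfied 2 clause(s); 2 remain; assigned so far: [1, 5]
unit clause [-4] forces x4=F; simplify:
  drop 4 from [-2, 4] -> [-2]
  satisfied 1 clause(s); 1 remain; assigned so far: [1, 4, 5]
unit clause [-2] forces x2=F; simplify:
  satisfied 1 clause(s); 0 remain; assigned so far: [1, 2, 4, 5]

Answer: x1=T x2=F x4=F x5=F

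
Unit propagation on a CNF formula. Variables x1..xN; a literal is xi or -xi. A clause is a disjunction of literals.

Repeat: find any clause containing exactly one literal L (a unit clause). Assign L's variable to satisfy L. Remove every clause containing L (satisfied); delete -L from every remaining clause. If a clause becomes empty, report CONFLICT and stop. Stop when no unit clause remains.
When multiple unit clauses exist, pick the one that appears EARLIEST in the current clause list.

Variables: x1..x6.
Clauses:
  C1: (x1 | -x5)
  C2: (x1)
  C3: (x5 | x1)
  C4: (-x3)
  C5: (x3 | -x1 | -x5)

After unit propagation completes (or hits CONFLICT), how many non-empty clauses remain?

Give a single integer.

Answer: 0

Derivation:
unit clause [1] forces x1=T; simplify:
  drop -1 from [3, -1, -5] -> [3, -5]
  satisfied 3 clause(s); 2 remain; assigned so far: [1]
unit clause [-3] forces x3=F; simplify:
  drop 3 from [3, -5] -> [-5]
  satisfied 1 clause(s); 1 remain; assigned so far: [1, 3]
unit clause [-5] forces x5=F; simplify:
  satisfied 1 clause(s); 0 remain; assigned so far: [1, 3, 5]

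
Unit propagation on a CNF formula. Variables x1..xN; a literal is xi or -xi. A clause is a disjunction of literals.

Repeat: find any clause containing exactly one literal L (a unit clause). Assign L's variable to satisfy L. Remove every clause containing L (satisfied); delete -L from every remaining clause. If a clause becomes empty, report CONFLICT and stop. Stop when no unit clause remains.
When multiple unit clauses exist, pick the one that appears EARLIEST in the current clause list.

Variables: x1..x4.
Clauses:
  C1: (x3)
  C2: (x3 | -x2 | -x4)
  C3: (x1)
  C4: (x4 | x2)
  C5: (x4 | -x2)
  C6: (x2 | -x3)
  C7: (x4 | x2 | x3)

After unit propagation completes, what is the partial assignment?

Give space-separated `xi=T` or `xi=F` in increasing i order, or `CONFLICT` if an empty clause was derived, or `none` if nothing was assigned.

Answer: x1=T x2=T x3=T x4=T

Derivation:
unit clause [3] forces x3=T; simplify:
  drop -3 from [2, -3] -> [2]
  satisfied 3 clause(s); 4 remain; assigned so far: [3]
unit clause [1] forces x1=T; simplify:
  satisfied 1 clause(s); 3 remain; assigned so far: [1, 3]
unit clause [2] forces x2=T; simplify:
  drop -2 from [4, -2] -> [4]
  satisfied 2 clause(s); 1 remain; assigned so far: [1, 2, 3]
unit clause [4] forces x4=T; simplify:
  satisfied 1 clause(s); 0 remain; assigned so far: [1, 2, 3, 4]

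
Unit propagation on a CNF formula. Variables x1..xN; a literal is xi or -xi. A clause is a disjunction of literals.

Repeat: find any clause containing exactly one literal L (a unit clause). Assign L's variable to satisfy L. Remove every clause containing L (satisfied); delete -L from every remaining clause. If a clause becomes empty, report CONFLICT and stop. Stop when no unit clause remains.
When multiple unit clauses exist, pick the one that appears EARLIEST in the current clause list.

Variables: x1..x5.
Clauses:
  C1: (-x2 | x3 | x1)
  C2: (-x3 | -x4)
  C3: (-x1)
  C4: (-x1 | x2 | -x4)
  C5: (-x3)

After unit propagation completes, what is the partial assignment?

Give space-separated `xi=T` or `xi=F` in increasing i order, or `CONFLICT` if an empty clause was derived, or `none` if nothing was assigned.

unit clause [-1] forces x1=F; simplify:
  drop 1 from [-2, 3, 1] -> [-2, 3]
  satisfied 2 clause(s); 3 remain; assigned so far: [1]
unit clause [-3] forces x3=F; simplify:
  drop 3 from [-2, 3] -> [-2]
  satisfied 2 clause(s); 1 remain; assigned so far: [1, 3]
unit clause [-2] forces x2=F; simplify:
  satisfied 1 clause(s); 0 remain; assigned so far: [1, 2, 3]

Answer: x1=F x2=F x3=F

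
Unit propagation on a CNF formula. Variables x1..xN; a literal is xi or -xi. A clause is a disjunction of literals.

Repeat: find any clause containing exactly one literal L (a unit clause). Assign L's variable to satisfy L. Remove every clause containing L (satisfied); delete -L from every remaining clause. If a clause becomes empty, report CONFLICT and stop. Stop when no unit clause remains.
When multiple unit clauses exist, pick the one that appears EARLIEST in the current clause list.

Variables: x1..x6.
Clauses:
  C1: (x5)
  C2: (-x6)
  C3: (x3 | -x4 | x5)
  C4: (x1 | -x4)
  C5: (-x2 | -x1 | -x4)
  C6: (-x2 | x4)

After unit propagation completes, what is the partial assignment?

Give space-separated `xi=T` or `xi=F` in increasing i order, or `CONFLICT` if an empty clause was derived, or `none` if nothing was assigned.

Answer: x5=T x6=F

Derivation:
unit clause [5] forces x5=T; simplify:
  satisfied 2 clause(s); 4 remain; assigned so far: [5]
unit clause [-6] forces x6=F; simplify:
  satisfied 1 clause(s); 3 remain; assigned so far: [5, 6]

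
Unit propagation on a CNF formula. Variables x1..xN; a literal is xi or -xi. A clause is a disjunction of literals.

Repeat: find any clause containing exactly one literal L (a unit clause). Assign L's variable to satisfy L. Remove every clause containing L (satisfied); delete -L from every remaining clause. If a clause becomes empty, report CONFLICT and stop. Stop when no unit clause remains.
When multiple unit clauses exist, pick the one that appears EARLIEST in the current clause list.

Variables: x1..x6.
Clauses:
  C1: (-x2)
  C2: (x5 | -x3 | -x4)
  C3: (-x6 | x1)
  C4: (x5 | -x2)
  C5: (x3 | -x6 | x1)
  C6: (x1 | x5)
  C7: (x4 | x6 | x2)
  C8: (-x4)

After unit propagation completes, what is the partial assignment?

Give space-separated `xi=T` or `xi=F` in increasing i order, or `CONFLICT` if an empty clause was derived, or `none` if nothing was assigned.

unit clause [-2] forces x2=F; simplify:
  drop 2 from [4, 6, 2] -> [4, 6]
  satisfied 2 clause(s); 6 remain; assigned so far: [2]
unit clause [-4] forces x4=F; simplify:
  drop 4 from [4, 6] -> [6]
  satisfied 2 clause(s); 4 remain; assigned so far: [2, 4]
unit clause [6] forces x6=T; simplify:
  drop -6 from [-6, 1] -> [1]
  drop -6 from [3, -6, 1] -> [3, 1]
  satisfied 1 clause(s); 3 remain; assigned so far: [2, 4, 6]
unit clause [1] forces x1=T; simplify:
  satisfied 3 clause(s); 0 remain; assigned so far: [1, 2, 4, 6]

Answer: x1=T x2=F x4=F x6=T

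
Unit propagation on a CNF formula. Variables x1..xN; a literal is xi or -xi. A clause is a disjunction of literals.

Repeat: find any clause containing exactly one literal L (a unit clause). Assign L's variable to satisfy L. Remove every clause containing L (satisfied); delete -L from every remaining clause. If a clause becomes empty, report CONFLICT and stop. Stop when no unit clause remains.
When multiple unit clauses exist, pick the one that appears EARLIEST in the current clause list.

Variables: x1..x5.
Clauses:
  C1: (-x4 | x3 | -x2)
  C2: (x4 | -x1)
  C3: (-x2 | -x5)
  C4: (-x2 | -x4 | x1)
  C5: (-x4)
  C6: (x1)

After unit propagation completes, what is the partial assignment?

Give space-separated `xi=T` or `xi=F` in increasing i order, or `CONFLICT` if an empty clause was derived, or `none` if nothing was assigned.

unit clause [-4] forces x4=F; simplify:
  drop 4 from [4, -1] -> [-1]
  satisfied 3 clause(s); 3 remain; assigned so far: [4]
unit clause [-1] forces x1=F; simplify:
  drop 1 from [1] -> [] (empty!)
  satisfied 1 clause(s); 2 remain; assigned so far: [1, 4]
CONFLICT (empty clause)

Answer: CONFLICT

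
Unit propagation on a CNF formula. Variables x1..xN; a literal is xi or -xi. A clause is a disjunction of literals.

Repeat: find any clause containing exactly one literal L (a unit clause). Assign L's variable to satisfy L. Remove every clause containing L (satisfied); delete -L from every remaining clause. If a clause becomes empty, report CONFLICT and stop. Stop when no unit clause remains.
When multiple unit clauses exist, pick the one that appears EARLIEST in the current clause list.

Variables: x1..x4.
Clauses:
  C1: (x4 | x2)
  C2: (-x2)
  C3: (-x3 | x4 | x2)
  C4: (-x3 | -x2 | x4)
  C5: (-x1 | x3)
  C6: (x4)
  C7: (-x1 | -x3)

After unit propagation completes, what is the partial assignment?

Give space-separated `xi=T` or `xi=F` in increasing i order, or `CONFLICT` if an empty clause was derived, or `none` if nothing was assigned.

Answer: x2=F x4=T

Derivation:
unit clause [-2] forces x2=F; simplify:
  drop 2 from [4, 2] -> [4]
  drop 2 from [-3, 4, 2] -> [-3, 4]
  satisfied 2 clause(s); 5 remain; assigned so far: [2]
unit clause [4] forces x4=T; simplify:
  satisfied 3 clause(s); 2 remain; assigned so far: [2, 4]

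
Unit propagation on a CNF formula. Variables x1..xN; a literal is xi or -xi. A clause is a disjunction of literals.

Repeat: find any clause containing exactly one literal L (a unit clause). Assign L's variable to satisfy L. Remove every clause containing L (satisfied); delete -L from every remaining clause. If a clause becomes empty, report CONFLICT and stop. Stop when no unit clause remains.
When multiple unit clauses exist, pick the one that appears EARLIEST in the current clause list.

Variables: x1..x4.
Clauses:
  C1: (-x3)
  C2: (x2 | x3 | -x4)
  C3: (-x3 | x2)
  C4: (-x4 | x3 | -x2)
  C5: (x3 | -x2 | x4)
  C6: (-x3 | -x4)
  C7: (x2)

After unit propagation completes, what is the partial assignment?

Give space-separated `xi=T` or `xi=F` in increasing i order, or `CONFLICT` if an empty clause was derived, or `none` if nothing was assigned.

Answer: CONFLICT

Derivation:
unit clause [-3] forces x3=F; simplify:
  drop 3 from [2, 3, -4] -> [2, -4]
  drop 3 from [-4, 3, -2] -> [-4, -2]
  drop 3 from [3, -2, 4] -> [-2, 4]
  satisfied 3 clause(s); 4 remain; assigned so far: [3]
unit clause [2] forces x2=T; simplify:
  drop -2 from [-4, -2] -> [-4]
  drop -2 from [-2, 4] -> [4]
  satisfied 2 clause(s); 2 remain; assigned so far: [2, 3]
unit clause [-4] forces x4=F; simplify:
  drop 4 from [4] -> [] (empty!)
  satisfied 1 clause(s); 1 remain; assigned so far: [2, 3, 4]
CONFLICT (empty clause)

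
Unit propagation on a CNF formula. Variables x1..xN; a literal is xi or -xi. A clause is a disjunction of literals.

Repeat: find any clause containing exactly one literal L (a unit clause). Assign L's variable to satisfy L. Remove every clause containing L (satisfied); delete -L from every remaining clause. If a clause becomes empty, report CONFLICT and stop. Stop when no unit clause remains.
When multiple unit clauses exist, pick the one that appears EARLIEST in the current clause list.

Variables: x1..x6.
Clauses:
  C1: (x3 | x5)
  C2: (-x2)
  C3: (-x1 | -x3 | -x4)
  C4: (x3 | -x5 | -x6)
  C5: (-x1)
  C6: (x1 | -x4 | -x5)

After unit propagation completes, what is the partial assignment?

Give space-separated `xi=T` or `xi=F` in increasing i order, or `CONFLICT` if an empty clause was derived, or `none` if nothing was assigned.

unit clause [-2] forces x2=F; simplify:
  satisfied 1 clause(s); 5 remain; assigned so far: [2]
unit clause [-1] forces x1=F; simplify:
  drop 1 from [1, -4, -5] -> [-4, -5]
  satisfied 2 clause(s); 3 remain; assigned so far: [1, 2]

Answer: x1=F x2=F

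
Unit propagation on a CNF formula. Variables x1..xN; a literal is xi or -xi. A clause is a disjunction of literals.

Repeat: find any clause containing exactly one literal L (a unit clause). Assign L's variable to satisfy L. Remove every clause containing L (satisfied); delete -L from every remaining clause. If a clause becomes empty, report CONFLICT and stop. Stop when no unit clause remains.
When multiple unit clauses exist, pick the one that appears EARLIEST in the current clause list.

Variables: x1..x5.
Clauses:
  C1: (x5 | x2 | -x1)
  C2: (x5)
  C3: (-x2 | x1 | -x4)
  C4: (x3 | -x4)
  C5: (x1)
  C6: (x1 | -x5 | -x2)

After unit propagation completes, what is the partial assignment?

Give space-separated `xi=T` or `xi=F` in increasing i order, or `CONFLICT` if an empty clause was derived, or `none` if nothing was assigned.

Answer: x1=T x5=T

Derivation:
unit clause [5] forces x5=T; simplify:
  drop -5 from [1, -5, -2] -> [1, -2]
  satisfied 2 clause(s); 4 remain; assigned so far: [5]
unit clause [1] forces x1=T; simplify:
  satisfied 3 clause(s); 1 remain; assigned so far: [1, 5]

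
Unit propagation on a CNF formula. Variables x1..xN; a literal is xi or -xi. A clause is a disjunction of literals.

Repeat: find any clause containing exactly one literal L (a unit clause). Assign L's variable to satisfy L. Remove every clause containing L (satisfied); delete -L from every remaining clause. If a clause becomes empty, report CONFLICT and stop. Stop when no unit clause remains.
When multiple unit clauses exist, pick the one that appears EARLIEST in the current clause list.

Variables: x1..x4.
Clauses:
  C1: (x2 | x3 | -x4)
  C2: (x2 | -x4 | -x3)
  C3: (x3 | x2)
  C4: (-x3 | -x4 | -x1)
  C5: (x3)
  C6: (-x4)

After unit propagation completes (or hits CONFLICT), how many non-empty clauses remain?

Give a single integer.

Answer: 0

Derivation:
unit clause [3] forces x3=T; simplify:
  drop -3 from [2, -4, -3] -> [2, -4]
  drop -3 from [-3, -4, -1] -> [-4, -1]
  satisfied 3 clause(s); 3 remain; assigned so far: [3]
unit clause [-4] forces x4=F; simplify:
  satisfied 3 clause(s); 0 remain; assigned so far: [3, 4]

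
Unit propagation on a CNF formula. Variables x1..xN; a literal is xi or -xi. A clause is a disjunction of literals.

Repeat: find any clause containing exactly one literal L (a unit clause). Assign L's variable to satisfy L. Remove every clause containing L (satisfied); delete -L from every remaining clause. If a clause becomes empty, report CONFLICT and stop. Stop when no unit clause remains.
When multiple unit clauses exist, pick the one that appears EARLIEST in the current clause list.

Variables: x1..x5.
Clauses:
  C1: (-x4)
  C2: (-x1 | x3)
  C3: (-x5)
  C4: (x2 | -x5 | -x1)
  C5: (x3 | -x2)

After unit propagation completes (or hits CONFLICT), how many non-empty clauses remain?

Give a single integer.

Answer: 2

Derivation:
unit clause [-4] forces x4=F; simplify:
  satisfied 1 clause(s); 4 remain; assigned so far: [4]
unit clause [-5] forces x5=F; simplify:
  satisfied 2 clause(s); 2 remain; assigned so far: [4, 5]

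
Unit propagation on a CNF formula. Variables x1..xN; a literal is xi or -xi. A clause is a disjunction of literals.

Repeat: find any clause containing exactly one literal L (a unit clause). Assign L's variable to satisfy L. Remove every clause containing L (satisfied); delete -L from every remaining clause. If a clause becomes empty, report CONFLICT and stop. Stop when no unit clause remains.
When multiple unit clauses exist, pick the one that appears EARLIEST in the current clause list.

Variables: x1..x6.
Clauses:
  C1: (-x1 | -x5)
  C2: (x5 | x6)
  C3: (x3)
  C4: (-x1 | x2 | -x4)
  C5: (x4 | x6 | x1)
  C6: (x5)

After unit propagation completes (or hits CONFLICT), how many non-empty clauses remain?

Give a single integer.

unit clause [3] forces x3=T; simplify:
  satisfied 1 clause(s); 5 remain; assigned so far: [3]
unit clause [5] forces x5=T; simplify:
  drop -5 from [-1, -5] -> [-1]
  satisfied 2 clause(s); 3 remain; assigned so far: [3, 5]
unit clause [-1] forces x1=F; simplify:
  drop 1 from [4, 6, 1] -> [4, 6]
  satisfied 2 clause(s); 1 remain; assigned so far: [1, 3, 5]

Answer: 1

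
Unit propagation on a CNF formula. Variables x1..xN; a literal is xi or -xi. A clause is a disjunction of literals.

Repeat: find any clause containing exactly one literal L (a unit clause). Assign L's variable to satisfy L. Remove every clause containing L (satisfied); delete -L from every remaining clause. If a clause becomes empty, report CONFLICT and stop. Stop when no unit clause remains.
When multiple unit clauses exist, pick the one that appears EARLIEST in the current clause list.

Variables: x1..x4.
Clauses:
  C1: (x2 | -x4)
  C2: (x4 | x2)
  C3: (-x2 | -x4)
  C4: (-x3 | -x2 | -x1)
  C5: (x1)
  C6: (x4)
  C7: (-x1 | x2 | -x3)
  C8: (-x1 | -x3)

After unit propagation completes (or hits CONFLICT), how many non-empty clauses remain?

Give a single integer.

unit clause [1] forces x1=T; simplify:
  drop -1 from [-3, -2, -1] -> [-3, -2]
  drop -1 from [-1, 2, -3] -> [2, -3]
  drop -1 from [-1, -3] -> [-3]
  satisfied 1 clause(s); 7 remain; assigned so far: [1]
unit clause [4] forces x4=T; simplify:
  drop -4 from [2, -4] -> [2]
  drop -4 from [-2, -4] -> [-2]
  satisfied 2 clause(s); 5 remain; assigned so far: [1, 4]
unit clause [2] forces x2=T; simplify:
  drop -2 from [-2] -> [] (empty!)
  drop -2 from [-3, -2] -> [-3]
  satisfied 2 clause(s); 3 remain; assigned so far: [1, 2, 4]
CONFLICT (empty clause)

Answer: 2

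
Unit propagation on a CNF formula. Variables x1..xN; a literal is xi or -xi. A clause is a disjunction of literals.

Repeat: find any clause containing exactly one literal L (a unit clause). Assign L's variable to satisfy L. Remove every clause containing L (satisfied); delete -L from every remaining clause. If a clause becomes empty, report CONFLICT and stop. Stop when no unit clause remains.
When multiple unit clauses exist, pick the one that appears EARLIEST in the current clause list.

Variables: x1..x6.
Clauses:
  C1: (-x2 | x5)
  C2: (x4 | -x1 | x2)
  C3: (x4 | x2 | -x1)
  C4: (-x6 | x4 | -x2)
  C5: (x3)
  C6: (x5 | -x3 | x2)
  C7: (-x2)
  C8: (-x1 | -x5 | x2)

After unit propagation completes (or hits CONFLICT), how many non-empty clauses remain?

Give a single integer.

unit clause [3] forces x3=T; simplify:
  drop -3 from [5, -3, 2] -> [5, 2]
  satisfied 1 clause(s); 7 remain; assigned so far: [3]
unit clause [-2] forces x2=F; simplify:
  drop 2 from [4, -1, 2] -> [4, -1]
  drop 2 from [4, 2, -1] -> [4, -1]
  drop 2 from [5, 2] -> [5]
  drop 2 from [-1, -5, 2] -> [-1, -5]
  satisfied 3 clause(s); 4 remain; assigned so far: [2, 3]
unit clause [5] forces x5=T; simplify:
  drop -5 from [-1, -5] -> [-1]
  satisfied 1 clause(s); 3 remain; assigned so far: [2, 3, 5]
unit clause [-1] forces x1=F; simplify:
  satisfied 3 clause(s); 0 remain; assigned so far: [1, 2, 3, 5]

Answer: 0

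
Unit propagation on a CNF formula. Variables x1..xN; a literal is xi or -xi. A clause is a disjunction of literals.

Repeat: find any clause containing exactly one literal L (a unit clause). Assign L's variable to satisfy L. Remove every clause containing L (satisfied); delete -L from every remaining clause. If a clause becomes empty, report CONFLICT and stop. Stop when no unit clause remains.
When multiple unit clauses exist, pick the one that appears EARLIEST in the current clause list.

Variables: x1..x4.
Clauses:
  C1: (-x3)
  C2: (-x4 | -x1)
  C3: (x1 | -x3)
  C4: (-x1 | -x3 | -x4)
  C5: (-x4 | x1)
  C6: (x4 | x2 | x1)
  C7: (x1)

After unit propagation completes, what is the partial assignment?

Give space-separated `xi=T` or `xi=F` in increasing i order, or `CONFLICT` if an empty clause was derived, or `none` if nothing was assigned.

Answer: x1=T x3=F x4=F

Derivation:
unit clause [-3] forces x3=F; simplify:
  satisfied 3 clause(s); 4 remain; assigned so far: [3]
unit clause [1] forces x1=T; simplify:
  drop -1 from [-4, -1] -> [-4]
  satisfied 3 clause(s); 1 remain; assigned so far: [1, 3]
unit clause [-4] forces x4=F; simplify:
  satisfied 1 clause(s); 0 remain; assigned so far: [1, 3, 4]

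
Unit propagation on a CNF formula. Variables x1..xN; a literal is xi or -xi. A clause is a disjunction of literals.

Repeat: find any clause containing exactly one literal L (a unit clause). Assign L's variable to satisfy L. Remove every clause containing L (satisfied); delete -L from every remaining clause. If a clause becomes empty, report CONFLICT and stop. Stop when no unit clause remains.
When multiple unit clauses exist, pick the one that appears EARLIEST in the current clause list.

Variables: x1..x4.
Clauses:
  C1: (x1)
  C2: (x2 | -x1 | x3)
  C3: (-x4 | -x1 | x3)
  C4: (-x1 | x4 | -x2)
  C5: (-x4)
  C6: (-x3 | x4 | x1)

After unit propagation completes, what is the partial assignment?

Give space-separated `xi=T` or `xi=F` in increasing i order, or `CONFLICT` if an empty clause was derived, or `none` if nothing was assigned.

Answer: x1=T x2=F x3=T x4=F

Derivation:
unit clause [1] forces x1=T; simplify:
  drop -1 from [2, -1, 3] -> [2, 3]
  drop -1 from [-4, -1, 3] -> [-4, 3]
  drop -1 from [-1, 4, -2] -> [4, -2]
  satisfied 2 clause(s); 4 remain; assigned so far: [1]
unit clause [-4] forces x4=F; simplify:
  drop 4 from [4, -2] -> [-2]
  satisfied 2 clause(s); 2 remain; assigned so far: [1, 4]
unit clause [-2] forces x2=F; simplify:
  drop 2 from [2, 3] -> [3]
  satisfied 1 clause(s); 1 remain; assigned so far: [1, 2, 4]
unit clause [3] forces x3=T; simplify:
  satisfied 1 clause(s); 0 remain; assigned so far: [1, 2, 3, 4]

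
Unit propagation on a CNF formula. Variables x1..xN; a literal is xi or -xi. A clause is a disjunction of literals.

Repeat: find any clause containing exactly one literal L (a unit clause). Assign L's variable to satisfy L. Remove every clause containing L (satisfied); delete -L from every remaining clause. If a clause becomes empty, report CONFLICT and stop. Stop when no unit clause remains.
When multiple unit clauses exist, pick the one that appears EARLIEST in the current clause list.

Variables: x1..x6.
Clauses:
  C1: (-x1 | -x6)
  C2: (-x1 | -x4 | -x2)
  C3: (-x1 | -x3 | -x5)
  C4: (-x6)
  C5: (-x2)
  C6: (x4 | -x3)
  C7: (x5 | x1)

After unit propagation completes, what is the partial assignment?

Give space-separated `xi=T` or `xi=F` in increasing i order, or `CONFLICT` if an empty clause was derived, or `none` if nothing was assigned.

Answer: x2=F x6=F

Derivation:
unit clause [-6] forces x6=F; simplify:
  satisfied 2 clause(s); 5 remain; assigned so far: [6]
unit clause [-2] forces x2=F; simplify:
  satisfied 2 clause(s); 3 remain; assigned so far: [2, 6]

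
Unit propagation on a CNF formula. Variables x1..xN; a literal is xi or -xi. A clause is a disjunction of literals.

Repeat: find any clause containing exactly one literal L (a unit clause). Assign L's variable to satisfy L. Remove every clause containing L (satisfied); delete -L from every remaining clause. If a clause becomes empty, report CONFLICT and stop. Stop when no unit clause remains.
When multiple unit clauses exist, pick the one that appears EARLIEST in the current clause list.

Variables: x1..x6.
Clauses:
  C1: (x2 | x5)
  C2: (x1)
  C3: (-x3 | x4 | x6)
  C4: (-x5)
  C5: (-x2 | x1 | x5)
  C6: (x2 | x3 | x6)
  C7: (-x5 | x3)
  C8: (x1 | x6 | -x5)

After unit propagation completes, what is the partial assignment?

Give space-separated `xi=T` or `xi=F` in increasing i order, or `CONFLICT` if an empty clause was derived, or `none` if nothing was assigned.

Answer: x1=T x2=T x5=F

Derivation:
unit clause [1] forces x1=T; simplify:
  satisfied 3 clause(s); 5 remain; assigned so far: [1]
unit clause [-5] forces x5=F; simplify:
  drop 5 from [2, 5] -> [2]
  satisfied 2 clause(s); 3 remain; assigned so far: [1, 5]
unit clause [2] forces x2=T; simplify:
  satisfied 2 clause(s); 1 remain; assigned so far: [1, 2, 5]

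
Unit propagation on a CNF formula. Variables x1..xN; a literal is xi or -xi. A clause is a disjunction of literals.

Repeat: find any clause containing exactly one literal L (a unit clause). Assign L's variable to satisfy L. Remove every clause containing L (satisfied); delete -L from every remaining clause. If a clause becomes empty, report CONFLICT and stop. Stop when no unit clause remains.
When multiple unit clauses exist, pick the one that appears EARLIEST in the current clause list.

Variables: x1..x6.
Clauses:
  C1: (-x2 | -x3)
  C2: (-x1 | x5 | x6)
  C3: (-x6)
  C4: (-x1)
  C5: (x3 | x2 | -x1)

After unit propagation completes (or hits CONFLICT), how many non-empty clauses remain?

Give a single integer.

Answer: 1

Derivation:
unit clause [-6] forces x6=F; simplify:
  drop 6 from [-1, 5, 6] -> [-1, 5]
  satisfied 1 clause(s); 4 remain; assigned so far: [6]
unit clause [-1] forces x1=F; simplify:
  satisfied 3 clause(s); 1 remain; assigned so far: [1, 6]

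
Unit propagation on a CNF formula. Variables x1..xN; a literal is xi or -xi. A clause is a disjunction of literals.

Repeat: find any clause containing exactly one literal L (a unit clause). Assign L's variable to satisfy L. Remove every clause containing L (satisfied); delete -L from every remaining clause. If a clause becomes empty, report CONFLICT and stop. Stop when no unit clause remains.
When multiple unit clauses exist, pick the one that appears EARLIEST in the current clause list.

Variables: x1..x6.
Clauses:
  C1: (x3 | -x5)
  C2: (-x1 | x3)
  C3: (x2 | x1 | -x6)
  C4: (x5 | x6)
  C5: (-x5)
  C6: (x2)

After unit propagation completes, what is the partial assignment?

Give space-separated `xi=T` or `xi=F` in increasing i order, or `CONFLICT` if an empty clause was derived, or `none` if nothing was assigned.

Answer: x2=T x5=F x6=T

Derivation:
unit clause [-5] forces x5=F; simplify:
  drop 5 from [5, 6] -> [6]
  satisfied 2 clause(s); 4 remain; assigned so far: [5]
unit clause [6] forces x6=T; simplify:
  drop -6 from [2, 1, -6] -> [2, 1]
  satisfied 1 clause(s); 3 remain; assigned so far: [5, 6]
unit clause [2] forces x2=T; simplify:
  satisfied 2 clause(s); 1 remain; assigned so far: [2, 5, 6]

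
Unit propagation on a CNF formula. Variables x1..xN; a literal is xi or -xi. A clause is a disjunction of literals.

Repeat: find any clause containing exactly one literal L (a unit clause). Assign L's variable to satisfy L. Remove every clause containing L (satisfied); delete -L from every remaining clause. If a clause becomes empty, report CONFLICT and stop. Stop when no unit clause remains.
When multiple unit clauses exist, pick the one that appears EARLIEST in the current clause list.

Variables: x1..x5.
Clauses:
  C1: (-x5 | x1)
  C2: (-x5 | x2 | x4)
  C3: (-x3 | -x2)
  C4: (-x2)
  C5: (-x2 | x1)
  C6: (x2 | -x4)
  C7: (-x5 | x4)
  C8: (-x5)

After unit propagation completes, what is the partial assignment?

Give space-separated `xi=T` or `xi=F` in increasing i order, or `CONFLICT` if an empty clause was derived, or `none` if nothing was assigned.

Answer: x2=F x4=F x5=F

Derivation:
unit clause [-2] forces x2=F; simplify:
  drop 2 from [-5, 2, 4] -> [-5, 4]
  drop 2 from [2, -4] -> [-4]
  satisfied 3 clause(s); 5 remain; assigned so far: [2]
unit clause [-4] forces x4=F; simplify:
  drop 4 from [-5, 4] -> [-5]
  drop 4 from [-5, 4] -> [-5]
  satisfied 1 clause(s); 4 remain; assigned so far: [2, 4]
unit clause [-5] forces x5=F; simplify:
  satisfied 4 clause(s); 0 remain; assigned so far: [2, 4, 5]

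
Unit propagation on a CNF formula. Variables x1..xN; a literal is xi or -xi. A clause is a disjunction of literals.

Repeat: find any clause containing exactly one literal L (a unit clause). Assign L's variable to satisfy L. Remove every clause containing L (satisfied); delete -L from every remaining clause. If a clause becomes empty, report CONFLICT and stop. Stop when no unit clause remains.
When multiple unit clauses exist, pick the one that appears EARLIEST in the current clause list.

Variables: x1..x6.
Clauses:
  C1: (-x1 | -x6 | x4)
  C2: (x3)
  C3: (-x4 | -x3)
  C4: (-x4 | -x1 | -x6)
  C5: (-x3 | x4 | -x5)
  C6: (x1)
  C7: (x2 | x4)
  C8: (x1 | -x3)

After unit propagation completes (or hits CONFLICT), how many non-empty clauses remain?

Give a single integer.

Answer: 0

Derivation:
unit clause [3] forces x3=T; simplify:
  drop -3 from [-4, -3] -> [-4]
  drop -3 from [-3, 4, -5] -> [4, -5]
  drop -3 from [1, -3] -> [1]
  satisfied 1 clause(s); 7 remain; assigned so far: [3]
unit clause [-4] forces x4=F; simplify:
  drop 4 from [-1, -6, 4] -> [-1, -6]
  drop 4 from [4, -5] -> [-5]
  drop 4 from [2, 4] -> [2]
  satisfied 2 clause(s); 5 remain; assigned so far: [3, 4]
unit clause [-5] forces x5=F; simplify:
  satisfied 1 clause(s); 4 remain; assigned so far: [3, 4, 5]
unit clause [1] forces x1=T; simplify:
  drop -1 from [-1, -6] -> [-6]
  satisfied 2 clause(s); 2 remain; assigned so far: [1, 3, 4, 5]
unit clause [-6] forces x6=F; simplify:
  satisfied 1 clause(s); 1 remain; assigned so far: [1, 3, 4, 5, 6]
unit clause [2] forces x2=T; simplify:
  satisfied 1 clause(s); 0 remain; assigned so far: [1, 2, 3, 4, 5, 6]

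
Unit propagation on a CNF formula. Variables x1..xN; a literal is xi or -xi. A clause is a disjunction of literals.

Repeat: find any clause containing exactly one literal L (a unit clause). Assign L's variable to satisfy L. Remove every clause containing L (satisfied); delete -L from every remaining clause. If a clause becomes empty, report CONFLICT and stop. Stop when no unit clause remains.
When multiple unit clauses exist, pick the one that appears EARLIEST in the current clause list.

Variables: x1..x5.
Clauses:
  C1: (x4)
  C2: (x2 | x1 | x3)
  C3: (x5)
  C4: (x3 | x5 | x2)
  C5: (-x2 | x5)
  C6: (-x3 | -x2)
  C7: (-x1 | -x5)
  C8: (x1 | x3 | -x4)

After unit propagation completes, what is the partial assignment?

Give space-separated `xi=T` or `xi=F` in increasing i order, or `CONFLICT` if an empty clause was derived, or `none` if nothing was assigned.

Answer: x1=F x2=F x3=T x4=T x5=T

Derivation:
unit clause [4] forces x4=T; simplify:
  drop -4 from [1, 3, -4] -> [1, 3]
  satisfied 1 clause(s); 7 remain; assigned so far: [4]
unit clause [5] forces x5=T; simplify:
  drop -5 from [-1, -5] -> [-1]
  satisfied 3 clause(s); 4 remain; assigned so far: [4, 5]
unit clause [-1] forces x1=F; simplify:
  drop 1 from [2, 1, 3] -> [2, 3]
  drop 1 from [1, 3] -> [3]
  satisfied 1 clause(s); 3 remain; assigned so far: [1, 4, 5]
unit clause [3] forces x3=T; simplify:
  drop -3 from [-3, -2] -> [-2]
  satisfied 2 clause(s); 1 remain; assigned so far: [1, 3, 4, 5]
unit clause [-2] forces x2=F; simplify:
  satisfied 1 clause(s); 0 remain; assigned so far: [1, 2, 3, 4, 5]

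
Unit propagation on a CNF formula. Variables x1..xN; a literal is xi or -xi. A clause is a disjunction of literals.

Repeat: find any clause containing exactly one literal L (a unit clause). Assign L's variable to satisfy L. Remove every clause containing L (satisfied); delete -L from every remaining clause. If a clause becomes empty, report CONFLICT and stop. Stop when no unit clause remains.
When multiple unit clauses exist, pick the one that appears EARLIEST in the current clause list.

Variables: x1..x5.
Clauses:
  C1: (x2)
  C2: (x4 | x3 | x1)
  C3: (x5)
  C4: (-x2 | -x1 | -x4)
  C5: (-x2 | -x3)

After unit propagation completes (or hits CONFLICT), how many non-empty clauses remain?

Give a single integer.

Answer: 2

Derivation:
unit clause [2] forces x2=T; simplify:
  drop -2 from [-2, -1, -4] -> [-1, -4]
  drop -2 from [-2, -3] -> [-3]
  satisfied 1 clause(s); 4 remain; assigned so far: [2]
unit clause [5] forces x5=T; simplify:
  satisfied 1 clause(s); 3 remain; assigned so far: [2, 5]
unit clause [-3] forces x3=F; simplify:
  drop 3 from [4, 3, 1] -> [4, 1]
  satisfied 1 clause(s); 2 remain; assigned so far: [2, 3, 5]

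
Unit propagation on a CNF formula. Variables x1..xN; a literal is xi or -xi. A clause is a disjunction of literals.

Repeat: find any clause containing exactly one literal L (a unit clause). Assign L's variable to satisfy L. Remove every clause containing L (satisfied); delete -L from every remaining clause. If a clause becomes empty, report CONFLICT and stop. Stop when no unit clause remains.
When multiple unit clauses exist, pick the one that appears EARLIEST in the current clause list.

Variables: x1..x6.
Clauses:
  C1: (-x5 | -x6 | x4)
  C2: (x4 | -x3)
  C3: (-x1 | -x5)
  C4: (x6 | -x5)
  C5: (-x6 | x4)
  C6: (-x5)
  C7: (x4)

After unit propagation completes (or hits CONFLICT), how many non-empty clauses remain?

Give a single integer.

unit clause [-5] forces x5=F; simplify:
  satisfied 4 clause(s); 3 remain; assigned so far: [5]
unit clause [4] forces x4=T; simplify:
  satisfied 3 clause(s); 0 remain; assigned so far: [4, 5]

Answer: 0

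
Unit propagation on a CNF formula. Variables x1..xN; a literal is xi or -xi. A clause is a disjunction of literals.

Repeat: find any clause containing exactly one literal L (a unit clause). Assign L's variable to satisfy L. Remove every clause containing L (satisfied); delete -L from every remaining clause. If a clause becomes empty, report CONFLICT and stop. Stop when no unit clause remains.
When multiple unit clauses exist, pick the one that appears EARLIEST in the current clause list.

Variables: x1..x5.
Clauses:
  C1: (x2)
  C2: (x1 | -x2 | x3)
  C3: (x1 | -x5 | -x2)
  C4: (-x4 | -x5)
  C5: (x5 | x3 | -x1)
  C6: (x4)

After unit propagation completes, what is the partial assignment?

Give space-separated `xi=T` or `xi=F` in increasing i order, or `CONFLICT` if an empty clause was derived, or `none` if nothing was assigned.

Answer: x2=T x4=T x5=F

Derivation:
unit clause [2] forces x2=T; simplify:
  drop -2 from [1, -2, 3] -> [1, 3]
  drop -2 from [1, -5, -2] -> [1, -5]
  satisfied 1 clause(s); 5 remain; assigned so far: [2]
unit clause [4] forces x4=T; simplify:
  drop -4 from [-4, -5] -> [-5]
  satisfied 1 clause(s); 4 remain; assigned so far: [2, 4]
unit clause [-5] forces x5=F; simplify:
  drop 5 from [5, 3, -1] -> [3, -1]
  satisfied 2 clause(s); 2 remain; assigned so far: [2, 4, 5]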